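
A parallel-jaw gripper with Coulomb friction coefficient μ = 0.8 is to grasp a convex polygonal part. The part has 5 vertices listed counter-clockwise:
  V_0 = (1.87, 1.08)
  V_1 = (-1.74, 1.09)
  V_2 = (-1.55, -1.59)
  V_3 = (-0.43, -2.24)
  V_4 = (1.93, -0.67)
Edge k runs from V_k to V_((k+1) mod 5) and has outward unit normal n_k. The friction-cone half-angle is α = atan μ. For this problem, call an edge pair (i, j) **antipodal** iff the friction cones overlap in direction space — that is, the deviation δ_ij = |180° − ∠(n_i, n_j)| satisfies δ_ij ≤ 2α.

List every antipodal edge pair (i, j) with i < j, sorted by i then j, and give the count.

count = 5; pairs: (0,2), (0,3), (1,3), (1,4), (2,4)

α = atan 0.8 = 38.66°;  2α = 77.32°
n_0 = (+0.0028, +1.0000)
n_1 = (-0.9975, -0.0707)
n_2 = (-0.5019, -0.8649)
n_3 = (+0.5539, -0.8326)
n_4 = (+0.9994, +0.0343)
  (0,1): δ = 85.79°  ·
  (0,2): δ = 29.97°  ✓
  (0,3): δ = 33.79°  ✓
  (0,4): δ = 92.12°  ·
  (1,2): δ = 124.18°  ·
  (1,3): δ = 60.42°  ✓
  (1,4): δ = 2.09°  ✓
  (2,3): δ = 116.24°  ·
  (2,4): δ = 57.91°  ✓
  (3,4): δ = 121.67°  ·
antipodal pairs: 5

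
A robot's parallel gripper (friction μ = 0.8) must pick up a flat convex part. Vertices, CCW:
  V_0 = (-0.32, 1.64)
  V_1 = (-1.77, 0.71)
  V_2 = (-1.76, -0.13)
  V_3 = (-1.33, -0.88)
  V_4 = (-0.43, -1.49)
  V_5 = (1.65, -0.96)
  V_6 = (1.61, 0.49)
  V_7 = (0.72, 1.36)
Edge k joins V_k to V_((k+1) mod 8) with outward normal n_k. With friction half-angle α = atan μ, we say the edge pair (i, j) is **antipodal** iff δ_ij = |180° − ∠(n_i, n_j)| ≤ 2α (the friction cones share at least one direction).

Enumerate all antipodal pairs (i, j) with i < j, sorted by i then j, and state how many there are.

α = atan 0.8 = 38.66°;  2α = 77.32°
n_0 = (-0.5399, +0.8417)
n_1 = (-0.9999, -0.0119)
n_2 = (-0.8675, -0.4974)
n_3 = (-0.5611, -0.8278)
n_4 = (+0.2469, -0.9690)
n_5 = (+0.9996, +0.0276)
n_6 = (+0.6990, +0.7151)
n_7 = (+0.2600, +0.9656)
  (0,1): δ = 121.99°  ·
  (0,2): δ = 92.85°  ·
  (0,3): δ = 66.80°  ✓
  (0,4): δ = 18.38°  ✓
  (0,5): δ = 58.90°  ✓
  (0,6): δ = 102.98°  ·
  (0,7): δ = 132.26°  ·
  (1,2): δ = 150.85°  ·
  (1,3): δ = 124.81°  ·
  (1,4): δ = 76.39°  ✓
  (1,5): δ = 0.90°  ✓
  (1,6): δ = 44.97°  ✓
  (1,7): δ = 74.25°  ✓
  (2,3): δ = 153.96°  ·
  (2,4): δ = 105.53°  ·
  (2,5): δ = 28.25°  ✓
  (2,6): δ = 15.82°  ✓
  (2,7): δ = 45.10°  ✓
  (3,4): δ = 131.58°  ·
  (3,5): δ = 54.29°  ✓
  (3,6): δ = 10.22°  ✓
  (3,7): δ = 19.06°  ✓
  (4,5): δ = 102.72°  ·
  (4,6): δ = 58.64°  ✓
  (4,7): δ = 29.36°  ✓
  (5,6): δ = 135.93°  ·
  (5,7): δ = 106.65°  ·
  (6,7): δ = 150.72°  ·
antipodal pairs: 15

count = 15; pairs: (0,3), (0,4), (0,5), (1,4), (1,5), (1,6), (1,7), (2,5), (2,6), (2,7), (3,5), (3,6), (3,7), (4,6), (4,7)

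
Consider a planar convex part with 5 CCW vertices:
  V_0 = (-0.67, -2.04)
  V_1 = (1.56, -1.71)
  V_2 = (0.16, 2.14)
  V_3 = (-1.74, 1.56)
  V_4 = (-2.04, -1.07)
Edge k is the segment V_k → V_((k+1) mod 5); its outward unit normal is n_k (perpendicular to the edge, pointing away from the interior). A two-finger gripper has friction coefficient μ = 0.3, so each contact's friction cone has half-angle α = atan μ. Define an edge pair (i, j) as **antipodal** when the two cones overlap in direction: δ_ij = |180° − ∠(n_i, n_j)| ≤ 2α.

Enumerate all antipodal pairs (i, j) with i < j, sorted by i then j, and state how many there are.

α = atan 0.3 = 16.70°;  2α = 33.40°
n_0 = (+0.1464, -0.9892)
n_1 = (+0.9398, +0.3417)
n_2 = (-0.2920, +0.9564)
n_3 = (-0.9936, +0.1133)
n_4 = (-0.5779, -0.8161)
  (0,1): δ = 78.43°  ·
  (0,2): δ = 8.56°  ✓
  (0,3): δ = 75.07°  ·
  (0,4): δ = 136.28°  ·
  (1,2): δ = 93.01°  ·
  (1,3): δ = 26.49°  ✓
  (1,4): δ = 34.72°  ·
  (2,3): δ = 113.48°  ·
  (2,4): δ = 52.28°  ·
  (3,4): δ = 118.79°  ·
antipodal pairs: 2

count = 2; pairs: (0,2), (1,3)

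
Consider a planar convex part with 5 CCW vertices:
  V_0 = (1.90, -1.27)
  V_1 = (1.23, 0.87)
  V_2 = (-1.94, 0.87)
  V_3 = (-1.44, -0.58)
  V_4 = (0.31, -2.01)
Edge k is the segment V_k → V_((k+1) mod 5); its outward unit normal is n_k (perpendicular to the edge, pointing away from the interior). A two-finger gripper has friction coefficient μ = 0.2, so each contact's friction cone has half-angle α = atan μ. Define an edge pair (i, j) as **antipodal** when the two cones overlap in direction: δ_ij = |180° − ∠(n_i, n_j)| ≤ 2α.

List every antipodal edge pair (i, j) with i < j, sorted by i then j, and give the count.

count = 1; pairs: (0,2)

α = atan 0.2 = 11.31°;  2α = 22.62°
n_0 = (+0.9543, +0.2988)
n_1 = (+0.0000, +1.0000)
n_2 = (-0.9454, -0.3260)
n_3 = (-0.6328, -0.7744)
n_4 = (+0.4219, -0.9066)
  (0,1): δ = 107.38°  ·
  (0,2): δ = 1.64°  ✓
  (0,3): δ = 33.36°  ·
  (0,4): δ = 97.57°  ·
  (1,2): δ = 70.97°  ·
  (1,3): δ = 39.25°  ·
  (1,4): δ = 24.96°  ·
  (2,3): δ = 148.28°  ·
  (2,4): δ = 84.07°  ·
  (3,4): δ = 115.79°  ·
antipodal pairs: 1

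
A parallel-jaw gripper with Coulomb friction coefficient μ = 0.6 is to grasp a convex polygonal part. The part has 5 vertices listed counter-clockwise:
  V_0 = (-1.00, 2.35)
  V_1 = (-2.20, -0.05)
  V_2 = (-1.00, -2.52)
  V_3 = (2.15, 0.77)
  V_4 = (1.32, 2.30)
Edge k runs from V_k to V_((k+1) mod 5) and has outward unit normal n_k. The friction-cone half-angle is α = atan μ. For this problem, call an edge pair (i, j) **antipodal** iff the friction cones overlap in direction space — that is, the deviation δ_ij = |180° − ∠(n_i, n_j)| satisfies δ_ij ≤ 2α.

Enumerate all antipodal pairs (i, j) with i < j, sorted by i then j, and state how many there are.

α = atan 0.6 = 30.96°;  2α = 61.93°
n_0 = (-0.8944, +0.4472)
n_1 = (-0.8995, -0.4370)
n_2 = (+0.7223, -0.6916)
n_3 = (+0.8790, +0.4768)
n_4 = (+0.0215, +0.9998)
  (0,1): δ = 127.52°  ·
  (0,2): δ = 17.19°  ✓
  (0,3): δ = 55.04°  ✓
  (0,4): δ = 115.33°  ·
  (1,2): δ = 69.67°  ·
  (1,3): δ = 2.57°  ✓
  (1,4): δ = 62.85°  ·
  (2,3): δ = 107.77°  ·
  (2,4): δ = 47.48°  ✓
  (3,4): δ = 119.71°  ·
antipodal pairs: 4

count = 4; pairs: (0,2), (0,3), (1,3), (2,4)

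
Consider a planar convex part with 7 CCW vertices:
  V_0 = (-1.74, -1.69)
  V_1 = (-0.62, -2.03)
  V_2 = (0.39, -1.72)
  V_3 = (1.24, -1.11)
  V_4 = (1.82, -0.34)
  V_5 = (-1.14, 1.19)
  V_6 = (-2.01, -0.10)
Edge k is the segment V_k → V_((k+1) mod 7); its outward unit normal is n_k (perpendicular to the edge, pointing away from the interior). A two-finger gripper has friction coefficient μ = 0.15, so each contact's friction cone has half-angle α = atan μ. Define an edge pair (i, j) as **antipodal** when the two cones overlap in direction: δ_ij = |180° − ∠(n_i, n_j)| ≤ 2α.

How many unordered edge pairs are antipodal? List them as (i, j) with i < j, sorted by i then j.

α = atan 0.15 = 8.53°;  2α = 17.06°
n_0 = (-0.2905, -0.9569)
n_1 = (+0.2934, -0.9560)
n_2 = (+0.5830, -0.8124)
n_3 = (+0.7988, -0.6017)
n_4 = (+0.4592, +0.8883)
n_5 = (-0.8291, +0.5591)
n_6 = (-0.9859, -0.1674)
  (0,1): δ = 146.05°  ·
  (0,2): δ = 127.45°  ·
  (0,3): δ = 110.10°  ·
  (0,4): δ = 10.45°  ✓
  (0,5): δ = 72.89°  ·
  (0,6): δ = 116.52°  ·
  (1,2): δ = 161.40°  ·
  (1,3): δ = 144.05°  ·
  (1,4): δ = 44.40°  ·
  (1,5): δ = 38.94°  ·
  (1,6): δ = 82.57°  ·
  (2,3): δ = 162.65°  ·
  (2,4): δ = 63.00°  ·
  (2,5): δ = 20.34°  ·
  (2,6): δ = 63.97°  ·
  (3,4): δ = 80.35°  ·
  (3,5): δ = 2.99°  ✓
  (3,6): δ = 46.63°  ·
  (4,5): δ = 96.66°  ·
  (4,6): δ = 53.03°  ·
  (5,6): δ = 136.37°  ·
antipodal pairs: 2

count = 2; pairs: (0,4), (3,5)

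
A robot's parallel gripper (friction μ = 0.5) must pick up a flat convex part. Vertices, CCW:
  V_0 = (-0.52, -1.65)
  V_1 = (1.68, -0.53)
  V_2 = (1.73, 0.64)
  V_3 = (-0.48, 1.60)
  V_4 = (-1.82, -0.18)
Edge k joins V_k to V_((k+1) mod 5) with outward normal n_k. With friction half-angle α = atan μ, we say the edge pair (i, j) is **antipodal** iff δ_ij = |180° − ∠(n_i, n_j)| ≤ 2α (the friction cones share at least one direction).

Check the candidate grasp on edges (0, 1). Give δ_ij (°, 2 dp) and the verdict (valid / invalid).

α = atan 0.5 = 26.57°;  2α = 53.13°
edge 0: e_0 = (+2.20, +1.12);  n_0 = (+0.4537, -0.8912)
edge 1: e_1 = (+0.05, +1.17);  n_1 = (+0.9991, -0.0427)
∠(n_0, n_1) = 60.57°
δ = |180° − 60.57°| = 119.43°
119.43° > 2α = 53.13°  →  invalid

δ = 119.43°, invalid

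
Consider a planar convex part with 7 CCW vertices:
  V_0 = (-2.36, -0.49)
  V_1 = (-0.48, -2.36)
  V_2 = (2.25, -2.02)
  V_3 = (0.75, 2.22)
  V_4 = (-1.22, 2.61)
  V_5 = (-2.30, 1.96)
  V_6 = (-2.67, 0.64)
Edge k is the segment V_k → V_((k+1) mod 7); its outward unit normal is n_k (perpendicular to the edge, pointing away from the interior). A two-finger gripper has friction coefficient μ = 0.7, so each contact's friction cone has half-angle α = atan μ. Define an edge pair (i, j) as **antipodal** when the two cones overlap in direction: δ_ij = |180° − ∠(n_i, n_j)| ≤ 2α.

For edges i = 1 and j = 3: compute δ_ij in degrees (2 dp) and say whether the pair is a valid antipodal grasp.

δ = 18.30°, valid

α = atan 0.7 = 34.99°;  2α = 69.98°
edge 1: e_1 = (+2.73, +0.34);  n_1 = (+0.1236, -0.9923)
edge 3: e_3 = (-1.97, +0.39);  n_3 = (+0.1942, +0.9810)
∠(n_1, n_3) = 161.70°
δ = |180° − 161.70°| = 18.30°
18.30° ≤ 2α = 69.98°  →  valid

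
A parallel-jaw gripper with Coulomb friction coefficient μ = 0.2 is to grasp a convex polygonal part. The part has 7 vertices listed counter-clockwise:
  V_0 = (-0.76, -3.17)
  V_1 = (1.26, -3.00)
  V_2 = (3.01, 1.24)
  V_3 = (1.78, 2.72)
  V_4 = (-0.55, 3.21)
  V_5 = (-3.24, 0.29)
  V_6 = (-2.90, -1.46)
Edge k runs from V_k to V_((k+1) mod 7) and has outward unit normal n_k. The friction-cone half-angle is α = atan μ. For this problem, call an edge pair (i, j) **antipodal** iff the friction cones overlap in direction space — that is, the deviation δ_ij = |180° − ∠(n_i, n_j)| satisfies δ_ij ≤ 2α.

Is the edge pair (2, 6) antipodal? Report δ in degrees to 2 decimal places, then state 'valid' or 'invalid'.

α = atan 0.2 = 11.31°;  2α = 22.62°
edge 2: e_2 = (-1.23, +1.48);  n_2 = (+0.7691, +0.6392)
edge 6: e_6 = (+2.14, -1.71);  n_6 = (-0.6242, -0.7812)
∠(n_2, n_6) = 168.36°
δ = |180° − 168.36°| = 11.64°
11.64° ≤ 2α = 22.62°  →  valid

δ = 11.64°, valid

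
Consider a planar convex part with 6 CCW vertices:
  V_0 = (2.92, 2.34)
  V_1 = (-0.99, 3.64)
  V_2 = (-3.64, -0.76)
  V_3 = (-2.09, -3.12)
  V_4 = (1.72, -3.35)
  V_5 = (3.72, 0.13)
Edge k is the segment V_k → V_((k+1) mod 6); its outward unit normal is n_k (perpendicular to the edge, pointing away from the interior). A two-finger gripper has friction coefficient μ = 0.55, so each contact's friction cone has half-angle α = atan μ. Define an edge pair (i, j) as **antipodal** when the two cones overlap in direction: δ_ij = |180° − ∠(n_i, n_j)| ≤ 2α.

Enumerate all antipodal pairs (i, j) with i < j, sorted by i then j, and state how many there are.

α = atan 0.55 = 28.81°;  2α = 57.62°
n_0 = (+0.3155, +0.9489)
n_1 = (-0.8566, +0.5159)
n_2 = (-0.8358, -0.5490)
n_3 = (-0.0603, -0.9982)
n_4 = (+0.8670, -0.4983)
n_5 = (+0.9403, +0.3404)
  (0,1): δ = 102.67°  ·
  (0,2): δ = 38.31°  ✓
  (0,3): δ = 14.94°  ✓
  (0,4): δ = 78.50°  ·
  (0,5): δ = 128.29°  ·
  (1,2): δ = 115.64°  ·
  (1,3): δ = 62.40°  ·
  (1,4): δ = 1.17°  ✓
  (1,5): δ = 50.96°  ✓
  (2,3): δ = 126.75°  ·
  (2,4): δ = 63.18°  ·
  (2,5): δ = 13.40°  ✓
  (3,4): δ = 116.43°  ·
  (3,5): δ = 66.65°  ·
  (4,5): δ = 130.21°  ·
antipodal pairs: 5

count = 5; pairs: (0,2), (0,3), (1,4), (1,5), (2,5)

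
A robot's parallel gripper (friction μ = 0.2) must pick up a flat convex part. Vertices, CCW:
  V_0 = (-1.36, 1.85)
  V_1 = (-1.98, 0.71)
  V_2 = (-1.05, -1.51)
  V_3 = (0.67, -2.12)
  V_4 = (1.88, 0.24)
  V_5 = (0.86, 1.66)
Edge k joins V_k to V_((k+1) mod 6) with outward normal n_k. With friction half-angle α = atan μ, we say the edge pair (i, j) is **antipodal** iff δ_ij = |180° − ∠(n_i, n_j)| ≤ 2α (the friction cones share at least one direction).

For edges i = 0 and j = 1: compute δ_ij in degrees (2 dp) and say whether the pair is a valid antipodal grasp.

α = atan 0.2 = 11.31°;  2α = 22.62°
edge 0: e_0 = (-0.62, -1.14);  n_0 = (-0.8785, +0.4778)
edge 1: e_1 = (+0.93, -2.22);  n_1 = (-0.9223, -0.3864)
∠(n_0, n_1) = 51.27°
δ = |180° − 51.27°| = 128.73°
128.73° > 2α = 22.62°  →  invalid

δ = 128.73°, invalid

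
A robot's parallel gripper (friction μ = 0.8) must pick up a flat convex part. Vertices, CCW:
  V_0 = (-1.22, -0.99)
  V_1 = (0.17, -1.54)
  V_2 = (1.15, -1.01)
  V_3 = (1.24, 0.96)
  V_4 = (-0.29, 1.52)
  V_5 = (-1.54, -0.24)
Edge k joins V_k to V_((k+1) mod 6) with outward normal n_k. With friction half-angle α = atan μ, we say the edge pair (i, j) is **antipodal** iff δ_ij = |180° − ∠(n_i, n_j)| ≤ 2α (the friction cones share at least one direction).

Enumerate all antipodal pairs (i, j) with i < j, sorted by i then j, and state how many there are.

count = 8; pairs: (0,2), (0,3), (0,4), (1,3), (1,4), (2,4), (2,5), (3,5)

α = atan 0.8 = 38.66°;  2α = 77.32°
n_0 = (-0.3679, -0.9299)
n_1 = (+0.4757, -0.8796)
n_2 = (+0.9990, -0.0456)
n_3 = (+0.3437, +0.9391)
n_4 = (-0.8153, +0.5790)
n_5 = (-0.9198, -0.3924)
  (0,1): δ = 130.01°  ·
  (0,2): δ = 71.03°  ✓
  (0,3): δ = 1.48°  ✓
  (0,4): δ = 76.20°  ✓
  (0,5): δ = 134.69°  ·
  (1,2): δ = 121.02°  ·
  (1,3): δ = 48.51°  ✓
  (1,4): δ = 26.21°  ✓
  (1,5): δ = 84.70°  ·
  (2,3): δ = 107.49°  ·
  (2,4): δ = 32.77°  ✓
  (2,5): δ = 25.72°  ✓
  (3,4): δ = 105.28°  ·
  (3,5): δ = 46.79°  ✓
  (4,5): δ = 121.51°  ·
antipodal pairs: 8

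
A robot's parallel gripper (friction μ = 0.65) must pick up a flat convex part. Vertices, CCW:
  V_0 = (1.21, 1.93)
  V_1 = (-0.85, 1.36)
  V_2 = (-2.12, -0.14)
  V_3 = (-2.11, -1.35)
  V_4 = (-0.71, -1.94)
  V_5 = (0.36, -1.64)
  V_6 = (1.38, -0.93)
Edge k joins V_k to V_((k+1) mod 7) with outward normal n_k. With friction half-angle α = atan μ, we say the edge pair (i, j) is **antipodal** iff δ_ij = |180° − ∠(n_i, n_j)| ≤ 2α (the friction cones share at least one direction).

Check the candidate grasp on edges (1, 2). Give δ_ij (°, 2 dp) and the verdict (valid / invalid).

α = atan 0.65 = 33.02°;  2α = 66.05°
edge 1: e_1 = (-1.27, -1.50);  n_1 = (-0.7632, +0.6462)
edge 2: e_2 = (+0.01, -1.21);  n_2 = (-1.0000, -0.0083)
∠(n_1, n_2) = 40.73°
δ = |180° − 40.73°| = 139.27°
139.27° > 2α = 66.05°  →  invalid

δ = 139.27°, invalid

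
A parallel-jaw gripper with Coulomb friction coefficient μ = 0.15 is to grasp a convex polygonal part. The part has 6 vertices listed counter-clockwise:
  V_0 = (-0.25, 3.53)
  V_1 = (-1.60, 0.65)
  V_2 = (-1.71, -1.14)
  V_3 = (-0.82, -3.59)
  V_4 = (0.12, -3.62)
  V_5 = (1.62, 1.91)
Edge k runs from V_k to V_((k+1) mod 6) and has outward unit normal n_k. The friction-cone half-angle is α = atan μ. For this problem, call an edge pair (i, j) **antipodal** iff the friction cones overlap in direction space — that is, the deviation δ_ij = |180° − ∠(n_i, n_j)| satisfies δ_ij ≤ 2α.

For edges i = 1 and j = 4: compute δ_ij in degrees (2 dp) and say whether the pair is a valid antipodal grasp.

δ = 11.66°, valid

α = atan 0.15 = 8.53°;  2α = 17.06°
edge 1: e_1 = (-0.11, -1.79);  n_1 = (-0.9981, +0.0613)
edge 4: e_4 = (+1.50, +5.53);  n_4 = (+0.9651, -0.2618)
∠(n_1, n_4) = 168.34°
δ = |180° − 168.34°| = 11.66°
11.66° ≤ 2α = 17.06°  →  valid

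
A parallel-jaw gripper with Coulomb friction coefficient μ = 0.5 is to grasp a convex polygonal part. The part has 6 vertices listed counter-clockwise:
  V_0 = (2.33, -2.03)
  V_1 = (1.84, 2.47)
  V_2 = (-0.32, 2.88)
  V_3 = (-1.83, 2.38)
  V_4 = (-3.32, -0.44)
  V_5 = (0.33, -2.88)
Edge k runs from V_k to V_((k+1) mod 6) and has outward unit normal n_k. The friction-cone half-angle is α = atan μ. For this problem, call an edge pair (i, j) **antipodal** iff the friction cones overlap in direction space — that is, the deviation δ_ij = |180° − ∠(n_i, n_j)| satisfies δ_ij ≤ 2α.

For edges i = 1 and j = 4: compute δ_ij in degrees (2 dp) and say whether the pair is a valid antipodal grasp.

δ = 23.01°, valid

α = atan 0.5 = 26.57°;  2α = 53.13°
edge 1: e_1 = (-2.16, +0.41);  n_1 = (+0.1865, +0.9825)
edge 4: e_4 = (+3.65, -2.44);  n_4 = (-0.5558, -0.8313)
∠(n_1, n_4) = 156.99°
δ = |180° − 156.99°| = 23.01°
23.01° ≤ 2α = 53.13°  →  valid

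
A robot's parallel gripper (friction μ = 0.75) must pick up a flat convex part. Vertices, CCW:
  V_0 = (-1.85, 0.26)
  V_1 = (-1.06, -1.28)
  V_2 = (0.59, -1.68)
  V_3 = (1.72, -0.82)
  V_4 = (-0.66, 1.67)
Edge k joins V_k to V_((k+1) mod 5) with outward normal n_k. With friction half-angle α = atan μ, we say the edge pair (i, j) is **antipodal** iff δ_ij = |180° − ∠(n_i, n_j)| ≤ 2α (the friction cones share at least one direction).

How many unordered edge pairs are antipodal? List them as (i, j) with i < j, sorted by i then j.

α = atan 0.75 = 36.87°;  2α = 73.74°
n_0 = (-0.8898, -0.4564)
n_1 = (-0.2356, -0.9719)
n_2 = (+0.6056, -0.7958)
n_3 = (+0.7229, +0.6910)
n_4 = (-0.7642, +0.6450)
  (0,1): δ = 130.78°  ·
  (0,2): δ = 79.88°  ·
  (0,3): δ = 16.55°  ✓
  (0,4): δ = 112.68°  ·
  (1,2): δ = 129.10°  ·
  (1,3): δ = 32.67°  ✓
  (1,4): δ = 63.46°  ✓
  (2,3): δ = 83.57°  ·
  (2,4): δ = 12.56°  ✓
  (3,4): δ = 83.87°  ·
antipodal pairs: 4

count = 4; pairs: (0,3), (1,3), (1,4), (2,4)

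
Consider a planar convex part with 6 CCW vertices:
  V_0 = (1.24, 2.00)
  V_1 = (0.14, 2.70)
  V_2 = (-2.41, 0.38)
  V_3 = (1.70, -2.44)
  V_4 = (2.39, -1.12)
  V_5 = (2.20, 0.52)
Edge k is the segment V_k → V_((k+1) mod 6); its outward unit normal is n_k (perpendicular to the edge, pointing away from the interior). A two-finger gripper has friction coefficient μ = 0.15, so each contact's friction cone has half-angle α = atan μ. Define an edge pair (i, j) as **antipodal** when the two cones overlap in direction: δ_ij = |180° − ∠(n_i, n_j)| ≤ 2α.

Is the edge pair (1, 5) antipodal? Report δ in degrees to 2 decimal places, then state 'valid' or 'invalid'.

δ = 80.67°, invalid

α = atan 0.15 = 8.53°;  2α = 17.06°
edge 1: e_1 = (-2.55, -2.32);  n_1 = (-0.6730, +0.7397)
edge 5: e_5 = (-0.96, +1.48);  n_5 = (+0.8390, +0.5442)
∠(n_1, n_5) = 99.33°
δ = |180° − 99.33°| = 80.67°
80.67° > 2α = 17.06°  →  invalid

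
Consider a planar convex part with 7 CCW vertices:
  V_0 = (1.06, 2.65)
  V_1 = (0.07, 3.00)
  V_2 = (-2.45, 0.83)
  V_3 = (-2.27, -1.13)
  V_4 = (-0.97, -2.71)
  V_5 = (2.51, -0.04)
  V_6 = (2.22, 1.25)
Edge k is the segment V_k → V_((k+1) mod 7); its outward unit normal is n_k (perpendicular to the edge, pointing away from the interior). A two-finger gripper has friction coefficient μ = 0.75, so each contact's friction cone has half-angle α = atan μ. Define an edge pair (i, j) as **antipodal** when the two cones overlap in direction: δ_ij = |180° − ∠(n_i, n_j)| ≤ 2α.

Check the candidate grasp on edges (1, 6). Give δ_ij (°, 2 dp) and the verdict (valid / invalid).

α = atan 0.75 = 36.87°;  2α = 73.74°
edge 1: e_1 = (-2.52, -2.17);  n_1 = (-0.6525, +0.7578)
edge 6: e_6 = (-1.16, +1.40);  n_6 = (+0.7700, +0.6380)
∠(n_1, n_6) = 91.09°
δ = |180° − 91.09°| = 88.91°
88.91° > 2α = 73.74°  →  invalid

δ = 88.91°, invalid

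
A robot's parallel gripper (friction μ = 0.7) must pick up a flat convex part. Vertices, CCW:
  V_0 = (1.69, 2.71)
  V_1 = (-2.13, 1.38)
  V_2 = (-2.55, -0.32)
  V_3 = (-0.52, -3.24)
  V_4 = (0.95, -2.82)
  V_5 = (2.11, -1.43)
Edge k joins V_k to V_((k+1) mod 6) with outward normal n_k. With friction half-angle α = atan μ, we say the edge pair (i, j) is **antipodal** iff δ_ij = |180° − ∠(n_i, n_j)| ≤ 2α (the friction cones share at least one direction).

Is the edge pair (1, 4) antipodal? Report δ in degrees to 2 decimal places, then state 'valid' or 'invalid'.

δ = 25.97°, valid

α = atan 0.7 = 34.99°;  2α = 69.98°
edge 1: e_1 = (-0.42, -1.70);  n_1 = (-0.9708, +0.2398)
edge 4: e_4 = (+1.16, +1.39);  n_4 = (+0.7678, -0.6407)
∠(n_1, n_4) = 154.03°
δ = |180° − 154.03°| = 25.97°
25.97° ≤ 2α = 69.98°  →  valid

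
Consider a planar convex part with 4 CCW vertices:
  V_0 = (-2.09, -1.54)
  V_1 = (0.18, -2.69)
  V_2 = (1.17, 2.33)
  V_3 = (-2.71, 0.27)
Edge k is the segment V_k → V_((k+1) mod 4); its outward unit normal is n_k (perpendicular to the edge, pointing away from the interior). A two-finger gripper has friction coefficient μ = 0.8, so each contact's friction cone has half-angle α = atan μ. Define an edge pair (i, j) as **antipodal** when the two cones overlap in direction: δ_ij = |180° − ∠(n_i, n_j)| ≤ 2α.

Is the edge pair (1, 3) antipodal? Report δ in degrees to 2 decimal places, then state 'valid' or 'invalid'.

δ = 30.06°, valid

α = atan 0.8 = 38.66°;  2α = 77.32°
edge 1: e_1 = (+0.99, +5.02);  n_1 = (+0.9811, -0.1935)
edge 3: e_3 = (+0.62, -1.81);  n_3 = (-0.9460, -0.3241)
∠(n_1, n_3) = 149.94°
δ = |180° − 149.94°| = 30.06°
30.06° ≤ 2α = 77.32°  →  valid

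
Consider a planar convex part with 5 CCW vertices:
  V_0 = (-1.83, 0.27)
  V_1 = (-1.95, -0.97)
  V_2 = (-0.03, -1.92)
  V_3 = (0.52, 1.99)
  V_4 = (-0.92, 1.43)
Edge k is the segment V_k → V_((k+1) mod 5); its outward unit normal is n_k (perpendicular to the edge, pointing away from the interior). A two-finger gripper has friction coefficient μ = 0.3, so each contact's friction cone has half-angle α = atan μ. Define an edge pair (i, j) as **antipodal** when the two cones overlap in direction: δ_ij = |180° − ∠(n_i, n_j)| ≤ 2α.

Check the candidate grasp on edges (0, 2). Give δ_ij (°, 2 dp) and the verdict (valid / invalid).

α = atan 0.3 = 16.70°;  2α = 33.40°
edge 0: e_0 = (-0.12, -1.24);  n_0 = (-0.9954, +0.0963)
edge 2: e_2 = (+0.55, +3.91);  n_2 = (+0.9903, -0.1393)
∠(n_0, n_2) = 177.52°
δ = |180° − 177.52°| = 2.48°
2.48° ≤ 2α = 33.40°  →  valid

δ = 2.48°, valid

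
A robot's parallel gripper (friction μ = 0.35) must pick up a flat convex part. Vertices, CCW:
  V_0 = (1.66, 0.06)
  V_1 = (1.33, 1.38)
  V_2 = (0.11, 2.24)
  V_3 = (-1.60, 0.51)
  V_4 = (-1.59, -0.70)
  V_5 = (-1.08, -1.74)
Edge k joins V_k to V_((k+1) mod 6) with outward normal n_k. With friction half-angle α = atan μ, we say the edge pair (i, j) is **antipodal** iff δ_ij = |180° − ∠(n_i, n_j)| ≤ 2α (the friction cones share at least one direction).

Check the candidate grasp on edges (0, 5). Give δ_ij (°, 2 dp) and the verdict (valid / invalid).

δ = 109.27°, invalid

α = atan 0.35 = 19.29°;  2α = 38.58°
edge 0: e_0 = (-0.33, +1.32);  n_0 = (+0.9701, +0.2425)
edge 5: e_5 = (+2.74, +1.80);  n_5 = (+0.5491, -0.8358)
∠(n_0, n_5) = 70.73°
δ = |180° − 70.73°| = 109.27°
109.27° > 2α = 38.58°  →  invalid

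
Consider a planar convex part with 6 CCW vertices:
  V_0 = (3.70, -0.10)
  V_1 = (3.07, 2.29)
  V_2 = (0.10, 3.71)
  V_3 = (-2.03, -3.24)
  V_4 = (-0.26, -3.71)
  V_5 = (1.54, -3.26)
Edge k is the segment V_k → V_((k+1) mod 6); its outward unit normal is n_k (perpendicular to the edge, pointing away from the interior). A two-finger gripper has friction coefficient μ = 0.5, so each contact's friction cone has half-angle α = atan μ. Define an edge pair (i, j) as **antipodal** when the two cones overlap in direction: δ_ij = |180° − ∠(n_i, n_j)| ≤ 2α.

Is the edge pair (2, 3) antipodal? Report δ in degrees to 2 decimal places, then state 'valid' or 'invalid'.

α = atan 0.5 = 26.57°;  2α = 53.13°
edge 2: e_2 = (-2.13, -6.95);  n_2 = (-0.9561, +0.2930)
edge 3: e_3 = (+1.77, -0.47);  n_3 = (-0.2566, -0.9665)
∠(n_2, n_3) = 92.17°
δ = |180° − 92.17°| = 87.83°
87.83° > 2α = 53.13°  →  invalid

δ = 87.83°, invalid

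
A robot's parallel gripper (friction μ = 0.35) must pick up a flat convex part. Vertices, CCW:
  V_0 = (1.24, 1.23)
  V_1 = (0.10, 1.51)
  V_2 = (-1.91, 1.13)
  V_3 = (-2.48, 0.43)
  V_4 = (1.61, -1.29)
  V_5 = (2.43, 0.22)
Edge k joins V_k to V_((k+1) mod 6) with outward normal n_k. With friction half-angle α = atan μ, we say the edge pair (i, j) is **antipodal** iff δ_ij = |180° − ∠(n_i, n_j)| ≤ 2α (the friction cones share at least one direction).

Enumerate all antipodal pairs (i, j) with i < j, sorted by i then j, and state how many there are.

α = atan 0.35 = 19.29°;  2α = 38.58°
n_0 = (+0.2385, +0.9711)
n_1 = (-0.1858, +0.9826)
n_2 = (-0.7754, +0.6314)
n_3 = (-0.3877, -0.9218)
n_4 = (+0.8788, -0.4772)
n_5 = (+0.6471, +0.7624)
  (0,1): δ = 155.49°  ·
  (0,2): δ = 115.36°  ·
  (0,3): δ = 9.01°  ✓
  (0,4): δ = 75.30°  ·
  (0,5): δ = 153.48°  ·
  (1,2): δ = 139.86°  ·
  (1,3): δ = 33.51°  ✓
  (1,4): δ = 50.79°  ·
  (1,5): δ = 128.97°  ·
  (2,3): δ = 73.65°  ·
  (2,4): δ = 10.65°  ✓
  (2,5): δ = 88.83°  ·
  (3,4): δ = 95.70°  ·
  (3,5): δ = 17.51°  ✓
  (4,5): δ = 101.82°  ·
antipodal pairs: 4

count = 4; pairs: (0,3), (1,3), (2,4), (3,5)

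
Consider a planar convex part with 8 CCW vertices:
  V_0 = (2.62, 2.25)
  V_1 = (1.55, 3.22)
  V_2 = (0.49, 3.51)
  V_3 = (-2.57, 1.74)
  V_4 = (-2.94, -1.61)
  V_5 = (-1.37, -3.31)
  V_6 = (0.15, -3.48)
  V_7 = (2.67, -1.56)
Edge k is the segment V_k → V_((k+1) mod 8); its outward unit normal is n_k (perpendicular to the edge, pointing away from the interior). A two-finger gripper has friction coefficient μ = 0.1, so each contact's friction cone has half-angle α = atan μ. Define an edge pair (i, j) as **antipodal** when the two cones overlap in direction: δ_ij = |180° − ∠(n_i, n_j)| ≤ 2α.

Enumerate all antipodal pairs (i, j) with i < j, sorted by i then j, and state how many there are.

count = 4; pairs: (0,4), (1,5), (2,6), (3,7)

α = atan 0.1 = 5.71°;  2α = 11.42°
n_0 = (+0.6716, +0.7409)
n_1 = (+0.2639, +0.9646)
n_2 = (-0.5007, +0.8656)
n_3 = (-0.9940, +0.1098)
n_4 = (-0.7346, -0.6785)
n_5 = (-0.1111, -0.9938)
n_6 = (+0.6060, -0.7954)
n_7 = (+0.9999, +0.0131)
  (0,1): δ = 153.11°  ·
  (0,2): δ = 107.76°  ·
  (0,3): δ = 54.11°  ·
  (0,4): δ = 5.08°  ✓
  (0,5): δ = 35.81°  ·
  (0,6): δ = 79.50°  ·
  (0,7): δ = 132.95°  ·
  (1,2): δ = 134.65°  ·
  (1,3): δ = 81.00°  ·
  (1,4): δ = 31.98°  ·
  (1,5): δ = 8.92°  ✓
  (1,6): δ = 52.60°  ·
  (1,7): δ = 106.05°  ·
  (2,3): δ = 126.35°  ·
  (2,4): δ = 77.32°  ·
  (2,5): δ = 36.43°  ·
  (2,6): δ = 7.26°  ✓
  (2,7): δ = 60.71°  ·
  (3,4): δ = 130.97°  ·
  (3,5): δ = 90.08°  ·
  (3,6): δ = 46.39°  ·
  (3,7): δ = 7.05°  ✓
  (4,5): δ = 139.10°  ·
  (4,6): δ = 95.42°  ·
  (4,7): δ = 41.97°  ·
  (5,6): δ = 136.31°  ·
  (5,7): δ = 82.87°  ·
  (6,7): δ = 126.55°  ·
antipodal pairs: 4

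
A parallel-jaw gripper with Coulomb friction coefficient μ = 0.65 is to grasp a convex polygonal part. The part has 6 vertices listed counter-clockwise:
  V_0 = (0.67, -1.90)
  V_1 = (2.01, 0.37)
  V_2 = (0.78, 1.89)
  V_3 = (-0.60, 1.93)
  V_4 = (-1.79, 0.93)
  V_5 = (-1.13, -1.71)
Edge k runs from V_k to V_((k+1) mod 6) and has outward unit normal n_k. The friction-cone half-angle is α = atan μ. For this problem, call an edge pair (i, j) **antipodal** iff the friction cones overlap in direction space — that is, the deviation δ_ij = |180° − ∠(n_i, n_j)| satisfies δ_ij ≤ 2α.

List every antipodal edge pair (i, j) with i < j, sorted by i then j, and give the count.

count = 7; pairs: (0,2), (0,3), (0,4), (1,4), (1,5), (2,5), (3,5)

α = atan 0.65 = 33.02°;  2α = 66.05°
n_0 = (+0.8612, -0.5083)
n_1 = (+0.7774, +0.6291)
n_2 = (+0.0290, +0.9996)
n_3 = (-0.6433, +0.7656)
n_4 = (-0.9701, -0.2425)
n_5 = (-0.1050, -0.9945)
  (0,1): δ = 110.47°  ·
  (0,2): δ = 61.11°  ✓
  (0,3): δ = 19.40°  ✓
  (0,4): δ = 44.59°  ✓
  (0,5): δ = 114.53°  ·
  (1,2): δ = 130.64°  ·
  (1,3): δ = 88.94°  ·
  (1,4): δ = 24.94°  ✓
  (1,5): δ = 44.99°  ✓
  (2,3): δ = 138.30°  ·
  (2,4): δ = 74.30°  ·
  (2,5): δ = 4.37°  ✓
  (3,4): δ = 116.01°  ·
  (3,5): δ = 46.07°  ✓
  (4,5): δ = 110.06°  ·
antipodal pairs: 7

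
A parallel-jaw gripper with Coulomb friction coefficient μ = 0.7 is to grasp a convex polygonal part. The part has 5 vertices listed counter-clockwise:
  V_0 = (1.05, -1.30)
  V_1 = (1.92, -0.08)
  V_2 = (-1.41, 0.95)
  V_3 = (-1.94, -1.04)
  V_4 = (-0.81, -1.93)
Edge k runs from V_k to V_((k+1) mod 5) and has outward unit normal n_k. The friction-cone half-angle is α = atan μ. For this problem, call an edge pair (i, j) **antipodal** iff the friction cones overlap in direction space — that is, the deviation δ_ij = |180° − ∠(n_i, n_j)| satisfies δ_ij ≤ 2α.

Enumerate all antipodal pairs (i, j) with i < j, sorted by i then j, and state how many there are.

α = atan 0.7 = 34.99°;  2α = 69.98°
n_0 = (+0.8142, -0.5806)
n_1 = (+0.2955, +0.9553)
n_2 = (-0.9663, +0.2574)
n_3 = (-0.6187, -0.7856)
n_4 = (+0.3208, -0.9471)
  (0,1): δ = 71.69°  ·
  (0,2): δ = 20.58°  ✓
  (0,3): δ = 87.27°  ·
  (0,4): δ = 144.20°  ·
  (1,2): δ = 87.73°  ·
  (1,3): δ = 21.04°  ✓
  (1,4): δ = 35.90°  ✓
  (2,3): δ = 113.31°  ·
  (2,4): δ = 56.37°  ✓
  (3,4): δ = 123.06°  ·
antipodal pairs: 4

count = 4; pairs: (0,2), (1,3), (1,4), (2,4)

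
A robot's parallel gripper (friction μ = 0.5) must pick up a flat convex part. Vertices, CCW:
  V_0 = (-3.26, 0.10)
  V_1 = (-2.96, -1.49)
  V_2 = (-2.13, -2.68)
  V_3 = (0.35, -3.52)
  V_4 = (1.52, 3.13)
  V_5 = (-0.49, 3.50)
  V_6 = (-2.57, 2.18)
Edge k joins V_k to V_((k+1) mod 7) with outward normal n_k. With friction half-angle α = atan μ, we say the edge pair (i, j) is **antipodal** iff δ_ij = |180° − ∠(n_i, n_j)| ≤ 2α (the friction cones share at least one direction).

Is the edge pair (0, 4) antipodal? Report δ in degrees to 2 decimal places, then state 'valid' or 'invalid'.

α = atan 0.5 = 26.57°;  2α = 53.13°
edge 0: e_0 = (+0.30, -1.59);  n_0 = (-0.9827, -0.1854)
edge 4: e_4 = (-2.01, +0.37);  n_4 = (+0.1810, +0.9835)
∠(n_0, n_4) = 111.12°
δ = |180° − 111.12°| = 68.88°
68.88° > 2α = 53.13°  →  invalid

δ = 68.88°, invalid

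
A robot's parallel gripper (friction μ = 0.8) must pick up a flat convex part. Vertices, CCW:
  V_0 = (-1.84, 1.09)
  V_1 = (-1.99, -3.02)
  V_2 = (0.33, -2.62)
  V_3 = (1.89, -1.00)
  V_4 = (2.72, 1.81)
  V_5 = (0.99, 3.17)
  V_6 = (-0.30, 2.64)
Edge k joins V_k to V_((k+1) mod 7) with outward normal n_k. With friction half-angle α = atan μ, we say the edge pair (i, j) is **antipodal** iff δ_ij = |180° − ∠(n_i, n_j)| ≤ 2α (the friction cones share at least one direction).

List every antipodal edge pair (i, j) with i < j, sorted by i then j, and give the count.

α = atan 0.8 = 38.66°;  2α = 77.32°
n_0 = (-0.9993, +0.0365)
n_1 = (+0.1699, -0.9855)
n_2 = (+0.7203, -0.6936)
n_3 = (+0.9590, -0.2833)
n_4 = (+0.6180, +0.7862)
n_5 = (-0.3800, +0.9250)
n_6 = (-0.7094, +0.7048)
  (0,1): δ = 78.13°  ·
  (0,2): δ = 41.83°  ✓
  (0,3): δ = 14.37°  ✓
  (0,4): δ = 53.92°  ✓
  (0,5): δ = 114.43°  ·
  (0,6): δ = 137.28°  ·
  (1,2): δ = 143.70°  ·
  (1,3): δ = 116.24°  ·
  (1,4): δ = 47.95°  ✓
  (1,5): δ = 12.55°  ✓
  (1,6): δ = 35.40°  ✓
  (2,3): δ = 152.54°  ·
  (2,4): δ = 84.25°  ·
  (2,5): δ = 23.75°  ✓
  (2,6): δ = 0.90°  ✓
  (3,4): δ = 111.72°  ·
  (3,5): δ = 51.21°  ✓
  (3,6): δ = 28.36°  ✓
  (4,5): δ = 119.49°  ·
  (4,6): δ = 96.64°  ·
  (5,6): δ = 157.15°  ·
antipodal pairs: 10

count = 10; pairs: (0,2), (0,3), (0,4), (1,4), (1,5), (1,6), (2,5), (2,6), (3,5), (3,6)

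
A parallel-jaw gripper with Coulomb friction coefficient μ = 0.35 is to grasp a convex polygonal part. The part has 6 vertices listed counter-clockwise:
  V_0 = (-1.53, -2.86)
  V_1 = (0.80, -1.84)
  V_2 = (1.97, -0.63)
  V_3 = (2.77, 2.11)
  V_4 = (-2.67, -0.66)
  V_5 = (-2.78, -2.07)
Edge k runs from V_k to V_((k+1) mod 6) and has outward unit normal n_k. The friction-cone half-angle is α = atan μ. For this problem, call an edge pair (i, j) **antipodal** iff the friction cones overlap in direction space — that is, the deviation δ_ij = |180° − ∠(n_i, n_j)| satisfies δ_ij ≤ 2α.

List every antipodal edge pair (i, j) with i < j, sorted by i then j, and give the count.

count = 3; pairs: (0,3), (1,3), (2,4)

α = atan 0.35 = 19.29°;  2α = 38.58°
n_0 = (+0.4010, -0.9161)
n_1 = (+0.7189, -0.6951)
n_2 = (+0.9599, -0.2803)
n_3 = (-0.4538, +0.8911)
n_4 = (-0.9970, +0.0778)
n_5 = (-0.5342, -0.8453)
  (0,1): δ = 157.68°  ·
  (0,2): δ = 129.92°  ·
  (0,3): δ = 3.34°  ✓
  (0,4): δ = 61.90°  ·
  (0,5): δ = 124.06°  ·
  (1,2): δ = 152.24°  ·
  (1,3): δ = 18.98°  ✓
  (1,4): δ = 39.58°  ·
  (1,5): δ = 101.74°  ·
  (2,3): δ = 46.74°  ·
  (2,4): δ = 11.82°  ✓
  (2,5): δ = 73.98°  ·
  (3,4): δ = 121.45°  ·
  (3,5): δ = 59.28°  ·
  (4,5): δ = 117.83°  ·
antipodal pairs: 3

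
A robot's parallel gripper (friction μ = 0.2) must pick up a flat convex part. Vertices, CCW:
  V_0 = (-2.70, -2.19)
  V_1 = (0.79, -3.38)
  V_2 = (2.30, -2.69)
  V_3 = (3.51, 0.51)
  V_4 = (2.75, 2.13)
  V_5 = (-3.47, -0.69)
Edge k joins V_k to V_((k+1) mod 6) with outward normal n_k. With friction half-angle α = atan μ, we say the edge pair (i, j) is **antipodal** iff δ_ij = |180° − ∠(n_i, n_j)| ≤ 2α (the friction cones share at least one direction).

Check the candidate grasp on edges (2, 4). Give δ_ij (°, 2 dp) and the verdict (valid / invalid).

δ = 44.90°, invalid

α = atan 0.2 = 11.31°;  2α = 22.62°
edge 2: e_2 = (+1.21, +3.20);  n_2 = (+0.9354, -0.3537)
edge 4: e_4 = (-6.22, -2.82);  n_4 = (-0.4129, +0.9108)
∠(n_2, n_4) = 135.10°
δ = |180° − 135.10°| = 44.90°
44.90° > 2α = 22.62°  →  invalid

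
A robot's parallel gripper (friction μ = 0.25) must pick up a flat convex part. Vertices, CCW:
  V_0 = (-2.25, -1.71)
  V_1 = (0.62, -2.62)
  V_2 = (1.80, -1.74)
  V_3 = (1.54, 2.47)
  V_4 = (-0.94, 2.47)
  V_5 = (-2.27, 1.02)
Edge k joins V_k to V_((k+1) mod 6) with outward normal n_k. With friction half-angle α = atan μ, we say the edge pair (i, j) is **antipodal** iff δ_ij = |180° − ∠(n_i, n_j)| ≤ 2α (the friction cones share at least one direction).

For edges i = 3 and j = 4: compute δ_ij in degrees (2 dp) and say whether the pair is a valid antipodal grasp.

δ = 132.53°, invalid

α = atan 0.25 = 14.04°;  2α = 28.07°
edge 3: e_3 = (-2.48, +0.00);  n_3 = (+0.0000, +1.0000)
edge 4: e_4 = (-1.33, -1.45);  n_4 = (-0.7369, +0.6760)
∠(n_3, n_4) = 47.47°
δ = |180° − 47.47°| = 132.53°
132.53° > 2α = 28.07°  →  invalid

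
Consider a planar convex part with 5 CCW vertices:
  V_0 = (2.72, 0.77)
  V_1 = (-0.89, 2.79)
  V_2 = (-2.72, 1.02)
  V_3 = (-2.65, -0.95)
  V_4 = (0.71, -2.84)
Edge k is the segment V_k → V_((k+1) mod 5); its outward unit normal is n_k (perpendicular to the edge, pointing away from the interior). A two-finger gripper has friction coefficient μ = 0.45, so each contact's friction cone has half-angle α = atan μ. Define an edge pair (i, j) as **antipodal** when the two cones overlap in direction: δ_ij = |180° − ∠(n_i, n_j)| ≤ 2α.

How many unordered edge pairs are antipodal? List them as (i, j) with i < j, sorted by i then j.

α = atan 0.45 = 24.23°;  2α = 48.46°
n_0 = (+0.4883, +0.8727)
n_1 = (-0.6952, +0.7188)
n_2 = (-0.9994, -0.0355)
n_3 = (-0.4903, -0.8716)
n_4 = (+0.8737, -0.4865)
  (0,1): δ = 106.73°  ·
  (0,2): δ = 58.74°  ·
  (0,3): δ = 0.13°  ✓
  (0,4): δ = 90.12°  ·
  (1,2): δ = 132.01°  ·
  (1,3): δ = 73.40°  ·
  (1,4): δ = 16.85°  ✓
  (2,3): δ = 121.39°  ·
  (2,4): δ = 31.14°  ✓
  (3,4): δ = 89.75°  ·
antipodal pairs: 3

count = 3; pairs: (0,3), (1,4), (2,4)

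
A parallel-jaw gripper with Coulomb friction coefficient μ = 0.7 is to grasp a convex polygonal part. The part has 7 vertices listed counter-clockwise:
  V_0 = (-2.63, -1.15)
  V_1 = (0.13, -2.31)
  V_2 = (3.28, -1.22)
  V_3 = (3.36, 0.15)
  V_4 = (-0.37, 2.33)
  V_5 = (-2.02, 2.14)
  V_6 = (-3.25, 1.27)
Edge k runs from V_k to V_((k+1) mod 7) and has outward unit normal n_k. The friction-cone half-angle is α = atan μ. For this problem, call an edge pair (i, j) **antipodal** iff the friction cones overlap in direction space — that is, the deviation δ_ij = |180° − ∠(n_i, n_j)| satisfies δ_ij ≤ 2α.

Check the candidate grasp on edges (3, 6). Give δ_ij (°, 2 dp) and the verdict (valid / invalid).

δ = 45.33°, valid

α = atan 0.7 = 34.99°;  2α = 69.98°
edge 3: e_3 = (-3.73, +2.18);  n_3 = (+0.5046, +0.8634)
edge 6: e_6 = (+0.62, -2.42);  n_6 = (-0.9687, -0.2482)
∠(n_3, n_6) = 134.67°
δ = |180° − 134.67°| = 45.33°
45.33° ≤ 2α = 69.98°  →  valid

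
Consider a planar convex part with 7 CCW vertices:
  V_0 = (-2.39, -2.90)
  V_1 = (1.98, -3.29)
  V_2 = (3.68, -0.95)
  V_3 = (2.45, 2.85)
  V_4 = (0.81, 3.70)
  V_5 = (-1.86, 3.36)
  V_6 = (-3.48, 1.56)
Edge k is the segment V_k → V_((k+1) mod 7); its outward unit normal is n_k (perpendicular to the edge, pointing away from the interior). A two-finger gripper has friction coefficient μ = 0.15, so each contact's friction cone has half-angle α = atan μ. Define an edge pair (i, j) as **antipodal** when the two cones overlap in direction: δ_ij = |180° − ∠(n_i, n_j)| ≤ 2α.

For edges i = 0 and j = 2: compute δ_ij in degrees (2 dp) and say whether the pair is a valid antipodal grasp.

α = atan 0.15 = 8.53°;  2α = 17.06°
edge 0: e_0 = (+4.37, -0.39);  n_0 = (-0.0889, -0.9960)
edge 2: e_2 = (-1.23, +3.80);  n_2 = (+0.9514, +0.3080)
∠(n_0, n_2) = 113.04°
δ = |180° − 113.04°| = 66.96°
66.96° > 2α = 17.06°  →  invalid

δ = 66.96°, invalid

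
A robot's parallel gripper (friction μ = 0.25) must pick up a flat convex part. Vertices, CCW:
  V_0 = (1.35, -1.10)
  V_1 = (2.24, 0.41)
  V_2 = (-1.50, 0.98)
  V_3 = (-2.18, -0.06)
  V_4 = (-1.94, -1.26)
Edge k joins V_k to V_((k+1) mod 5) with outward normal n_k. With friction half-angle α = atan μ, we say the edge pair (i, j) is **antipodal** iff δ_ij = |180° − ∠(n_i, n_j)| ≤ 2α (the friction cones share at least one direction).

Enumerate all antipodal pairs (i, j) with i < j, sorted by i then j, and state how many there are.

α = atan 0.25 = 14.04°;  2α = 28.07°
n_0 = (+0.8615, -0.5078)
n_1 = (+0.1507, +0.9886)
n_2 = (-0.8370, +0.5472)
n_3 = (-0.9806, -0.1961)
n_4 = (+0.0486, -0.9988)
  (0,1): δ = 68.15°  ·
  (0,2): δ = 2.66°  ✓
  (0,3): δ = 41.83°  ·
  (0,4): δ = 123.30°  ·
  (1,2): δ = 114.51°  ·
  (1,3): δ = 70.02°  ·
  (1,4): δ = 11.45°  ✓
  (2,3): δ = 135.51°  ·
  (2,4): δ = 54.04°  ·
  (3,4): δ = 98.53°  ·
antipodal pairs: 2

count = 2; pairs: (0,2), (1,4)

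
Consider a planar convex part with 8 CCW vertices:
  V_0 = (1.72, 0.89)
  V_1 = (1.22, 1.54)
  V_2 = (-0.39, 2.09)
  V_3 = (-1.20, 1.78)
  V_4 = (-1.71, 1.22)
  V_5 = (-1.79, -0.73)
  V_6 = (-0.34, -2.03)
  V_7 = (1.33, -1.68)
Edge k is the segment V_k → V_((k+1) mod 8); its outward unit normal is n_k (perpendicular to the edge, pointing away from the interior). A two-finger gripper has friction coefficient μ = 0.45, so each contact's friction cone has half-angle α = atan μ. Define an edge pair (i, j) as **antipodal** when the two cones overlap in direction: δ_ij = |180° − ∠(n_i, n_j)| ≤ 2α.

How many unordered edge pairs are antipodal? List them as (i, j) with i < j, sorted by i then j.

α = atan 0.45 = 24.23°;  2α = 48.46°
n_0 = (+0.7926, +0.6097)
n_1 = (+0.3233, +0.9463)
n_2 = (-0.3574, +0.9339)
n_3 = (-0.7393, +0.6733)
n_4 = (-0.9992, +0.0410)
n_5 = (-0.6675, -0.7446)
n_6 = (+0.2051, -0.9787)
n_7 = (+0.9887, -0.1500)
  (0,1): δ = 146.43°  ·
  (0,2): δ = 106.63°  ·
  (0,3): δ = 79.89°  ·
  (0,4): δ = 39.92°  ✓
  (0,5): δ = 10.55°  ✓
  (0,6): δ = 64.27°  ·
  (0,7): δ = 133.80°  ·
  (1,2): δ = 140.20°  ·
  (1,3): δ = 113.46°  ·
  (1,4): δ = 73.49°  ·
  (1,5): δ = 23.02°  ✓
  (1,6): δ = 30.70°  ✓
  (1,7): δ = 100.23°  ·
  (2,3): δ = 153.27°  ·
  (2,4): δ = 113.29°  ·
  (2,5): δ = 62.82°  ·
  (2,6): δ = 9.11°  ✓
  (2,7): δ = 60.43°  ·
  (3,4): δ = 140.02°  ·
  (3,5): δ = 89.55°  ·
  (3,6): δ = 35.84°  ✓
  (3,7): δ = 33.70°  ✓
  (4,5): δ = 129.53°  ·
  (4,6): δ = 75.81°  ·
  (4,7): δ = 6.28°  ✓
  (5,6): δ = 126.29°  ·
  (5,7): δ = 56.75°  ·
  (6,7): δ = 110.47°  ·
antipodal pairs: 8

count = 8; pairs: (0,4), (0,5), (1,5), (1,6), (2,6), (3,6), (3,7), (4,7)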